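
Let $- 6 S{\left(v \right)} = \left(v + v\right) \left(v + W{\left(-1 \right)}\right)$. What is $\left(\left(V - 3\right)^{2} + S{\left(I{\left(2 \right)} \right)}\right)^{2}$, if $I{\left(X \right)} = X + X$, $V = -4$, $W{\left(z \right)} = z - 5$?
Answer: $\frac{24025}{9} \approx 2669.4$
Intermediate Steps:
$W{\left(z \right)} = -5 + z$
$I{\left(X \right)} = 2 X$
$S{\left(v \right)} = - \frac{v \left(-6 + v\right)}{3}$ ($S{\left(v \right)} = - \frac{\left(v + v\right) \left(v - 6\right)}{6} = - \frac{2 v \left(v - 6\right)}{6} = - \frac{2 v \left(-6 + v\right)}{6} = - \frac{v \left(-6 + v\right)}{3}$)
$\left(\left(V - 3\right)^{2} + S{\left(I{\left(2 \right)} \right)}\right)^{2} = \left(\left(-4 - 3\right)^{2} + \frac{2 \cdot 2 \left(6 - 2 \cdot 2\right)}{3}\right)^{2} = \left(\left(-7\right)^{2} + \frac{1}{3} \cdot 4 \left(6 - 4\right)\right)^{2} = \left(49 + \frac{1}{3} \cdot 4 \left(6 - 4\right)\right)^{2} = \left(49 + \frac{1}{3} \cdot 4 \cdot 2\right)^{2} = \left(49 + \frac{8}{3}\right)^{2} = \left(\frac{155}{3}\right)^{2} = \frac{24025}{9}$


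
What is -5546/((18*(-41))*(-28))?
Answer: -2773/10332 ≈ -0.26839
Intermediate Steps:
-5546/((18*(-41))*(-28)) = -5546/((-738*(-28))) = -5546/20664 = -5546*1/20664 = -2773/10332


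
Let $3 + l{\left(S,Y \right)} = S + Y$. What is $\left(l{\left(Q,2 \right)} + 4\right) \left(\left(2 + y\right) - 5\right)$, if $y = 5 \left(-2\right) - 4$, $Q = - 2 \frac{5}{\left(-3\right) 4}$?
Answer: $- \frac{391}{6} \approx -65.167$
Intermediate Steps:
$Q = \frac{5}{6}$ ($Q = - 2 \frac{5}{-12} = - 2 \cdot 5 \left(- \frac{1}{12}\right) = \left(-2\right) \left(- \frac{5}{12}\right) = \frac{5}{6} \approx 0.83333$)
$y = -14$ ($y = -10 - 4 = -14$)
$l{\left(S,Y \right)} = -3 + S + Y$ ($l{\left(S,Y \right)} = -3 + \left(S + Y\right) = -3 + S + Y$)
$\left(l{\left(Q,2 \right)} + 4\right) \left(\left(2 + y\right) - 5\right) = \left(\left(-3 + \frac{5}{6} + 2\right) + 4\right) \left(\left(2 - 14\right) - 5\right) = \left(- \frac{1}{6} + 4\right) \left(-12 - 5\right) = \frac{23}{6} \left(-17\right) = - \frac{391}{6}$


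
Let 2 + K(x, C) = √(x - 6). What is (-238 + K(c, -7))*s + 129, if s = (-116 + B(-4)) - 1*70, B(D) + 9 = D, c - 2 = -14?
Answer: 47889 - 597*I*√2 ≈ 47889.0 - 844.29*I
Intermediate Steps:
c = -12 (c = 2 - 14 = -12)
B(D) = -9 + D
s = -199 (s = (-116 + (-9 - 4)) - 1*70 = (-116 - 13) - 70 = -129 - 70 = -199)
K(x, C) = -2 + √(-6 + x) (K(x, C) = -2 + √(x - 6) = -2 + √(-6 + x))
(-238 + K(c, -7))*s + 129 = (-238 + (-2 + √(-6 - 12)))*(-199) + 129 = (-238 + (-2 + √(-18)))*(-199) + 129 = (-238 + (-2 + 3*I*√2))*(-199) + 129 = (-240 + 3*I*√2)*(-199) + 129 = (47760 - 597*I*√2) + 129 = 47889 - 597*I*√2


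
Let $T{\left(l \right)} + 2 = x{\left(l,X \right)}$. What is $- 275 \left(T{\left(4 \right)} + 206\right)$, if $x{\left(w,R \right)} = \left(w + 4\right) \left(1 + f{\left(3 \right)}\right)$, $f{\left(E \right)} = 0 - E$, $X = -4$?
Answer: $-51700$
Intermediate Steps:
$f{\left(E \right)} = - E$
$x{\left(w,R \right)} = -8 - 2 w$ ($x{\left(w,R \right)} = \left(w + 4\right) \left(1 - 3\right) = \left(4 + w\right) \left(1 - 3\right) = \left(4 + w\right) \left(-2\right) = -8 - 2 w$)
$T{\left(l \right)} = -10 - 2 l$ ($T{\left(l \right)} = -2 - \left(8 + 2 l\right) = -10 - 2 l$)
$- 275 \left(T{\left(4 \right)} + 206\right) = - 275 \left(\left(-10 - 8\right) + 206\right) = - 275 \left(-18 + 206\right) = \left(-275\right) 188 = -51700$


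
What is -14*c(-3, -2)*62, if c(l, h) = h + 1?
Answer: 868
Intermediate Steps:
c(l, h) = 1 + h
-14*c(-3, -2)*62 = -14*(1 - 2)*62 = -(-14)*62 = -14*(-62) = 868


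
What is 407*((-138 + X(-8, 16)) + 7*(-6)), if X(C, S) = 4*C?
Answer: -86284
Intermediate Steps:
407*((-138 + X(-8, 16)) + 7*(-6)) = 407*((-138 + 4*(-8)) + 7*(-6)) = 407*((-138 - 32) - 42) = 407*(-170 - 42) = 407*(-212) = -86284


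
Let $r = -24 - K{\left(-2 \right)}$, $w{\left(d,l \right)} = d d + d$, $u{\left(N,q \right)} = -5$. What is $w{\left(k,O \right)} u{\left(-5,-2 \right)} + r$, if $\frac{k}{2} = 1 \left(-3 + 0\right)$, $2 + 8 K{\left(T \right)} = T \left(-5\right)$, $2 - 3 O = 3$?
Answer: $-175$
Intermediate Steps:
$O = - \frac{1}{3}$ ($O = \frac{2}{3} - 1 = - \frac{1}{3} \approx -0.33333$)
$K{\left(T \right)} = - \frac{1}{4} - \frac{5 T}{8}$ ($K{\left(T \right)} = - \frac{1}{4} + \frac{T \left(-5\right)}{8} = - \frac{1}{4} + \frac{\left(-5\right) T}{8} = - \frac{1}{4} - \frac{5 T}{8}$)
$k = -6$ ($k = 2 \cdot 1 \left(-3 + 0\right) = 2 \cdot 1 \left(-3\right) = 2 \left(-3\right) = -6$)
$w{\left(d,l \right)} = d + d^{2}$ ($w{\left(d,l \right)} = d^{2} + d = d + d^{2}$)
$r = -25$ ($r = -24 - \left(- \frac{1}{4} - - \frac{5}{4}\right) = -24 - \left(- \frac{1}{4} + \frac{5}{4}\right) = -24 - 1 = -25$)
$w{\left(k,O \right)} u{\left(-5,-2 \right)} + r = - 6 \left(1 - 6\right) \left(-5\right) - 25 = \left(-6\right) \left(-5\right) \left(-5\right) - 25 = 30 \left(-5\right) - 25 = -150 - 25 = -175$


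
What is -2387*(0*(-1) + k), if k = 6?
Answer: -14322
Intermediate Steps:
-2387*(0*(-1) + k) = -2387*(0*(-1) + 6) = -2387*(0 + 6) = -2387*6 = -14322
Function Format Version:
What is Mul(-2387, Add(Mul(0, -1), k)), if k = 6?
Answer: -14322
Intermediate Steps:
Mul(-2387, Add(Mul(0, -1), k)) = Mul(-2387, Add(Mul(0, -1), 6)) = Mul(-2387, Add(0, 6)) = Mul(-2387, 6) = -14322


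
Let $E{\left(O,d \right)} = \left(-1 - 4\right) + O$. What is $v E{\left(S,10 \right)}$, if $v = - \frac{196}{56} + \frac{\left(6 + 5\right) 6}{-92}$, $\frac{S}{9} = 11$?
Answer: $- \frac{9118}{23} \approx -396.43$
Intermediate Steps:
$S = 99$ ($S = 9 \cdot 11 = 99$)
$E{\left(O,d \right)} = -5 + O$
$v = - \frac{97}{23}$ ($v = \left(-196\right) \frac{1}{56} + 11 \cdot 6 \left(- \frac{1}{92}\right) = - \frac{7}{2} + 66 \left(- \frac{1}{92}\right) = - \frac{7}{2} - \frac{33}{46} = - \frac{97}{23} \approx -4.2174$)
$v E{\left(S,10 \right)} = - \frac{97 \left(-5 + 99\right)}{23} = \left(- \frac{97}{23}\right) 94 = - \frac{9118}{23}$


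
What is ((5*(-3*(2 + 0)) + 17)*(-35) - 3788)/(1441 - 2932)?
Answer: 1111/497 ≈ 2.2354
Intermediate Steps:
((5*(-3*(2 + 0)) + 17)*(-35) - 3788)/(1441 - 2932) = ((5*(-3*2) + 17)*(-35) - 3788)/(-1491) = ((5*(-6) + 17)*(-35) - 3788)*(-1/1491) = ((-30 + 17)*(-35) - 3788)*(-1/1491) = (-13*(-35) - 3788)*(-1/1491) = (455 - 3788)*(-1/1491) = -3333*(-1/1491) = 1111/497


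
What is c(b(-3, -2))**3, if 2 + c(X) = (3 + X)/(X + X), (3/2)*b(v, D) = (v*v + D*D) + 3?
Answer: -658503/262144 ≈ -2.5120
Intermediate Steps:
b(v, D) = 2 + 2*D**2/3 + 2*v**2/3 (b(v, D) = 2*((v*v + D*D) + 3)/3 = 2*((v**2 + D**2) + 3)/3 = 2*((D**2 + v**2) + 3)/3 = 2*(3 + D**2 + v**2)/3 = 2 + 2*D**2/3 + 2*v**2/3)
c(X) = -2 + (3 + X)/(2*X) (c(X) = -2 + (3 + X)/(X + X) = -2 + (3 + X)/((2*X)) = -2 + (3 + X)*(1/(2*X)) = -2 + (3 + X)/(2*X))
c(b(-3, -2))**3 = (3*(1 - (2 + (2/3)*(-2)**2 + (2/3)*(-3)**2))/(2*(2 + (2/3)*(-2)**2 + (2/3)*(-3)**2)))**3 = (3*(1 - (2 + (2/3)*4 + (2/3)*9))/(2*(2 + (2/3)*4 + (2/3)*9)))**3 = (3*(1 - (2 + 8/3 + 6))/(2*(2 + 8/3 + 6)))**3 = (3*(1 - 1*32/3)/(2*(32/3)))**3 = ((3/2)*(3/32)*(1 - 32/3))**3 = ((3/2)*(3/32)*(-29/3))**3 = (-87/64)**3 = -658503/262144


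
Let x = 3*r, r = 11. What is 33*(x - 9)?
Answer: 792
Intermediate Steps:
x = 33 (x = 3*11 = 33)
33*(x - 9) = 33*(33 - 9) = 33*24 = 792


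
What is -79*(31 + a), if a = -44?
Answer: 1027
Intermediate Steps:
-79*(31 + a) = -79*(31 - 44) = -79*(-13) = 1027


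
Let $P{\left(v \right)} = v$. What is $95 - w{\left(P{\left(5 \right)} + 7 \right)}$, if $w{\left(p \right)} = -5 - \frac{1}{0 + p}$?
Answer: $\frac{1201}{12} \approx 100.08$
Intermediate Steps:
$w{\left(p \right)} = -5 - \frac{1}{p}$
$95 - w{\left(P{\left(5 \right)} + 7 \right)} = 95 - \left(-5 - \frac{1}{5 + 7}\right) = 95 - \left(-5 - \frac{1}{12}\right) = 95 - - \frac{61}{12} = 95 + \frac{61}{12} = \frac{1201}{12}$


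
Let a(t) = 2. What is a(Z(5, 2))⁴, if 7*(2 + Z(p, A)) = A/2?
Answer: 16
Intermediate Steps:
Z(p, A) = -2 + A/14 (Z(p, A) = -2 + (A/2)/7 = -2 + A/14)
a(Z(5, 2))⁴ = 2⁴ = 16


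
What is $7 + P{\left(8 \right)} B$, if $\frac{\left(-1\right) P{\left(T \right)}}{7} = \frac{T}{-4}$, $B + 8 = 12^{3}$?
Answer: $24087$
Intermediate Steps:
$B = 1720$ ($B = -8 + 12^{3} = -8 + 1728 = 1720$)
$P{\left(T \right)} = \frac{7 T}{4}$ ($P{\left(T \right)} = - 7 \frac{T}{-4} = - 7 T \left(- \frac{1}{4}\right) = - 7 \left(- \frac{T}{4}\right) = \frac{7 T}{4}$)
$7 + P{\left(8 \right)} B = 7 + \frac{7}{4} \cdot 8 \cdot 1720 = 7 + 14 \cdot 1720 = 7 + 24080 = 24087$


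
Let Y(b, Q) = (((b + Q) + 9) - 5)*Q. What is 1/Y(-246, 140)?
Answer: -1/14280 ≈ -7.0028e-5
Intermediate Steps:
Y(b, Q) = Q*(4 + Q + b) (Y(b, Q) = (((Q + b) + 9) - 5)*Q = ((9 + Q + b) - 5)*Q = (4 + Q + b)*Q = Q*(4 + Q + b))
1/Y(-246, 140) = 1/(140*(4 + 140 - 246)) = 1/(140*(-102)) = 1/(-14280) = -1/14280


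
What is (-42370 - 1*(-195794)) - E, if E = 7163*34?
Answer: -90118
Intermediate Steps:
E = 243542
(-42370 - 1*(-195794)) - E = (-42370 - 1*(-195794)) - 1*243542 = (-42370 + 195794) - 243542 = 153424 - 243542 = -90118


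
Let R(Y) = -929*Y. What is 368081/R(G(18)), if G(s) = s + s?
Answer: -368081/33444 ≈ -11.006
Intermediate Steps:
G(s) = 2*s
368081/R(G(18)) = 368081/((-1858*18)) = 368081/((-929*36)) = 368081/(-33444) = 368081*(-1/33444) = -368081/33444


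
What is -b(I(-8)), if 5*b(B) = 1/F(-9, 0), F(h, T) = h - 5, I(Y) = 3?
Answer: 1/70 ≈ 0.014286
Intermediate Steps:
F(h, T) = -5 + h
b(B) = -1/70 (b(B) = 1/(5*(-5 - 9)) = (⅕)/(-14) = (⅕)*(-1/14) = -1/70)
-b(I(-8)) = -1*(-1/70) = 1/70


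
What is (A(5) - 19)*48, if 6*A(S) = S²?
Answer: -712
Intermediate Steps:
A(S) = S²/6
(A(5) - 19)*48 = ((⅙)*5² - 19)*48 = ((⅙)*25 - 19)*48 = (25/6 - 19)*48 = -89/6*48 = -712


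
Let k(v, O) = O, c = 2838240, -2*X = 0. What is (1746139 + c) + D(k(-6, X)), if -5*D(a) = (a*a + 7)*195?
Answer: 4584106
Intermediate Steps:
X = 0 (X = -½*0 = 0)
D(a) = -273 - 39*a² (D(a) = -(a*a + 7)*195/5 = -(a² + 7)*195/5 = -(7 + a²)*195/5 = -(1365 + 195*a²)/5 = -273 - 39*a²)
(1746139 + c) + D(k(-6, X)) = (1746139 + 2838240) + (-273 - 39*0²) = 4584379 + (-273 - 39*0) = 4584379 + (-273 + 0) = 4584379 - 273 = 4584106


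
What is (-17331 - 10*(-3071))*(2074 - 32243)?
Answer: -403631051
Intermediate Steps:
(-17331 - 10*(-3071))*(2074 - 32243) = (-17331 + 30710)*(-30169) = 13379*(-30169) = -403631051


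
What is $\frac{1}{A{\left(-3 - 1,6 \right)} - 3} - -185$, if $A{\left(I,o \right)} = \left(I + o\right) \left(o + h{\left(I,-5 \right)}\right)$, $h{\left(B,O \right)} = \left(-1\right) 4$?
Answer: $186$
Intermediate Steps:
$h{\left(B,O \right)} = -4$
$A{\left(I,o \right)} = \left(-4 + o\right) \left(I + o\right)$ ($A{\left(I,o \right)} = \left(I + o\right) \left(o - 4\right) = \left(I + o\right) \left(-4 + o\right) = \left(-4 + o\right) \left(I + o\right)$)
$\frac{1}{A{\left(-3 - 1,6 \right)} - 3} - -185 = \frac{1}{\left(6^{2} - 4 \left(-3 - 1\right) - 24 + \left(-3 - 1\right) 6\right) - 3} - -185 = \frac{1}{\left(36 - 4 \left(-3 - 1\right) - 24 + \left(-3 - 1\right) 6\right) - 3} + 185 = \frac{1}{\left(36 - -16 - 24 - 24\right) - 3} + 185 = \frac{1}{\left(36 + 16 - 24 - 24\right) - 3} + 185 = \frac{1}{4 - 3} + 185 = 1^{-1} + 185 = 1 + 185 = 186$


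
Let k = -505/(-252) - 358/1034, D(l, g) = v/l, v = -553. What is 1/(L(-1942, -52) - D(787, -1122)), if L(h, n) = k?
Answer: 102533508/242020951 ≈ 0.42366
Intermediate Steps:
D(l, g) = -553/l
k = 215977/130284 (k = -505*(-1/252) - 358*1/1034 = 505/252 - 179/517 = 215977/130284 ≈ 1.6577)
L(h, n) = 215977/130284
1/(L(-1942, -52) - D(787, -1122)) = 1/(215977/130284 - (-553)/787) = 1/(215977/130284 - 1*(-553/787)) = 1/(215977/130284 + 553/787) = 1/(242020951/102533508) = 102533508/242020951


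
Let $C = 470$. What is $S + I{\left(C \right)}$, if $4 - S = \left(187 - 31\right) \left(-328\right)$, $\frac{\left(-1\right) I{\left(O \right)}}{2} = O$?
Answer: $50232$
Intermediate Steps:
$I{\left(O \right)} = - 2 O$
$S = 51172$ ($S = 4 - \left(187 - 31\right) \left(-328\right) = 4 - 156 \left(-328\right) = 4 - -51168 = 4 + 51168 = 51172$)
$S + I{\left(C \right)} = 51172 - 940 = 50232$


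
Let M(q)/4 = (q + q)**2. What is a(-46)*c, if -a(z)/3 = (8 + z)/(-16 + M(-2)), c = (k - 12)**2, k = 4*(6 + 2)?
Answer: 950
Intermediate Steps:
M(q) = 16*q**2 (M(q) = 4*(q + q)**2 = 4*(2*q)**2 = 4*(4*q**2) = 16*q**2)
k = 32 (k = 4*8 = 32)
c = 400 (c = (32 - 12)**2 = 20**2 = 400)
a(z) = -1/2 - z/16 (a(z) = -3*(8 + z)/(-16 + 16*(-2)**2) = -3*(8 + z)/(-16 + 16*4) = -3*(8 + z)/(-16 + 64) = -3*(8 + z)/48 = -3*(1/6 + z/48) = -1/2 - z/16)
a(-46)*c = (-1/2 - 1/16*(-46))*400 = (-1/2 + 23/8)*400 = (19/8)*400 = 950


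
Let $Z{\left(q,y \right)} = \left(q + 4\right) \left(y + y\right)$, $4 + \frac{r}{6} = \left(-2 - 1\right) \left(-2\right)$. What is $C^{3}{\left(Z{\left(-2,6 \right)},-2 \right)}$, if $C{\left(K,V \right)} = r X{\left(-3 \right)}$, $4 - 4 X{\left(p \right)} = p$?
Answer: $9261$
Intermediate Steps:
$r = 12$ ($r = -24 + 6 \left(-2 - 1\right) \left(-2\right) = -24 + 6 \left(\left(-3\right) \left(-2\right)\right) = -24 + 6 \cdot 6 = -24 + 36 = 12$)
$X{\left(p \right)} = 1 - \frac{p}{4}$
$Z{\left(q,y \right)} = 2 y \left(4 + q\right)$ ($Z{\left(q,y \right)} = \left(4 + q\right) 2 y = 2 y \left(4 + q\right)$)
$C{\left(K,V \right)} = 21$ ($C{\left(K,V \right)} = 12 \left(1 - - \frac{3}{4}\right) = 12 \left(1 + \frac{3}{4}\right) = 12 \cdot \frac{7}{4} = 21$)
$C^{3}{\left(Z{\left(-2,6 \right)},-2 \right)} = 21^{3} = 9261$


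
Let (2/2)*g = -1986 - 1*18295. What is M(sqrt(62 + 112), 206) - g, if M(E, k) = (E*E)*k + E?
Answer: 56125 + sqrt(174) ≈ 56138.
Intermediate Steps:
g = -20281 (g = -1986 - 1*18295 = -1986 - 18295 = -20281)
M(E, k) = E + k*E**2 (M(E, k) = E**2*k + E = k*E**2 + E = E + k*E**2)
M(sqrt(62 + 112), 206) - g = sqrt(62 + 112)*(1 + sqrt(62 + 112)*206) - 1*(-20281) = sqrt(174)*(1 + sqrt(174)*206) + 20281 = sqrt(174)*(1 + 206*sqrt(174)) + 20281 = 20281 + sqrt(174)*(1 + 206*sqrt(174))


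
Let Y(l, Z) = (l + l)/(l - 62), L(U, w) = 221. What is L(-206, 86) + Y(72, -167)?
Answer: 1177/5 ≈ 235.40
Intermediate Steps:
Y(l, Z) = 2*l/(-62 + l) (Y(l, Z) = (2*l)/(-62 + l) = 2*l/(-62 + l))
L(-206, 86) + Y(72, -167) = 221 + 2*72/(-62 + 72) = 221 + 2*72/10 = 221 + 2*72*(⅒) = 221 + 72/5 = 1177/5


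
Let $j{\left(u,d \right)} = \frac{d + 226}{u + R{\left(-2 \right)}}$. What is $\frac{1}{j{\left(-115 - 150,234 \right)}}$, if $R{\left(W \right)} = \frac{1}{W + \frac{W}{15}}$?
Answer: $- \frac{1699}{2944} \approx -0.57711$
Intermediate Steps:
$R{\left(W \right)} = \frac{15}{16 W}$ ($R{\left(W \right)} = \frac{1}{W + W \frac{1}{15}} = \frac{1}{W + \frac{W}{15}} = \frac{1}{\frac{16}{15} W} = \frac{15}{16 W}$)
$j{\left(u,d \right)} = \frac{226 + d}{- \frac{15}{32} + u}$ ($j{\left(u,d \right)} = \frac{d + 226}{u + \frac{15}{16 \left(-2\right)}} = \frac{226 + d}{u + \frac{15}{16} \left(- \frac{1}{2}\right)} = \frac{226 + d}{u - \frac{15}{32}} = \frac{226 + d}{- \frac{15}{32} + u}$)
$\frac{1}{j{\left(-115 - 150,234 \right)}} = \frac{1}{32 \frac{1}{-15 + 32 \left(-115 - 150\right)} \left(226 + 234\right)} = \frac{1}{32 \frac{1}{-15 + 32 \left(-265\right)} 460} = \frac{1}{32 \frac{1}{-15 - 8480} \cdot 460} = \frac{1}{32 \frac{1}{-8495} \cdot 460} = \frac{1}{32 \left(- \frac{1}{8495}\right) 460} = \frac{1}{- \frac{2944}{1699}} = - \frac{1699}{2944}$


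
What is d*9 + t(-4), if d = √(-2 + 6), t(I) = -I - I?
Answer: 26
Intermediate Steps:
t(I) = -2*I
d = 2 (d = √4 = 2)
d*9 + t(-4) = 2*9 - 2*(-4) = 18 + 8 = 26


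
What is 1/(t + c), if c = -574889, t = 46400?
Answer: -1/528489 ≈ -1.8922e-6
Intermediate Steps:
1/(t + c) = 1/(46400 - 574889) = 1/(-528489) = -1/528489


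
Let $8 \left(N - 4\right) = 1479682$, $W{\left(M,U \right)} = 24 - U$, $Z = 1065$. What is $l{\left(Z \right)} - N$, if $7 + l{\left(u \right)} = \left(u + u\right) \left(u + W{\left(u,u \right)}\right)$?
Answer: $- \frac{535405}{4} \approx -1.3385 \cdot 10^{5}$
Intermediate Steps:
$N = \frac{739857}{4}$ ($N = 4 + \frac{1}{8} \cdot 1479682 = 4 + \frac{739841}{4} = \frac{739857}{4} \approx 1.8496 \cdot 10^{5}$)
$l{\left(u \right)} = -7 + 48 u$ ($l{\left(u \right)} = -7 + \left(u + u\right) \left(u - \left(-24 + u\right)\right) = -7 + 2 u 24 = -7 + 48 u$)
$l{\left(Z \right)} - N = \left(-7 + 48 \cdot 1065\right) - \frac{739857}{4} = \left(-7 + 51120\right) - \frac{739857}{4} = 51113 - \frac{739857}{4} = - \frac{535405}{4}$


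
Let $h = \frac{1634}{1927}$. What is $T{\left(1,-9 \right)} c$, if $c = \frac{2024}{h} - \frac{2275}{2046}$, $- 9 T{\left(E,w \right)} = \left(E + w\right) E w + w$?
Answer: $- \frac{27916665203}{1671582} \approx -16701.0$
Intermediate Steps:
$h = \frac{1634}{1927}$ ($h = 1634 \cdot \frac{1}{1927} = \frac{1634}{1927} \approx 0.84795$)
$T{\left(E,w \right)} = - \frac{w}{9} - \frac{E w \left(E + w\right)}{9}$ ($T{\left(E,w \right)} = - \frac{\left(E + w\right) E w + w}{9} = - \frac{E \left(E + w\right) w + w}{9} = - \frac{E w \left(E + w\right) + w}{9} = - \frac{w + E w \left(E + w\right)}{9} = - \frac{w}{9} - \frac{E w \left(E + w\right)}{9}$)
$c = \frac{3988095029}{1671582}$ ($c = \frac{2024}{\frac{1634}{1927}} - \frac{2275}{2046} = 2024 \cdot \frac{1927}{1634} - \frac{2275}{2046} = \frac{1950124}{817} - \frac{2275}{2046} = \frac{3988095029}{1671582} \approx 2385.8$)
$T{\left(1,-9 \right)} c = \left(- \frac{1}{9}\right) \left(-9\right) \left(1 + 1^{2} + 1 \left(-9\right)\right) \frac{3988095029}{1671582} = \left(- \frac{1}{9}\right) \left(-9\right) \left(1 + 1 - 9\right) \frac{3988095029}{1671582} = \left(- \frac{1}{9}\right) \left(-9\right) \left(-7\right) \frac{3988095029}{1671582} = \left(-7\right) \frac{3988095029}{1671582} = - \frac{27916665203}{1671582}$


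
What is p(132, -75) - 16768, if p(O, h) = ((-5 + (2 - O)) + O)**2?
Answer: -16759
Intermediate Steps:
p(O, h) = 9 (p(O, h) = ((-3 - O) + O)**2 = (-3)**2 = 9)
p(132, -75) - 16768 = 9 - 16768 = -16759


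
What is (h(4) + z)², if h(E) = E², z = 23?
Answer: 1521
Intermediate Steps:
(h(4) + z)² = (4² + 23)² = (16 + 23)² = 39² = 1521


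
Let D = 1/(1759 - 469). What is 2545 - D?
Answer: 3283049/1290 ≈ 2545.0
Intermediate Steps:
D = 1/1290 ≈ 0.00077519
2545 - D = 2545 - 1*1/1290 = 2545 - 1/1290 = 3283049/1290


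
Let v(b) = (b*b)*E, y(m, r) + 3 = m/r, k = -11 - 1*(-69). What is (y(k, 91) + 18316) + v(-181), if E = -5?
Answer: -13239714/91 ≈ -1.4549e+5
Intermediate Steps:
k = 58 (k = -11 + 69 = 58)
y(m, r) = -3 + m/r
v(b) = -5*b**2 (v(b) = (b*b)*(-5) = b**2*(-5) = -5*b**2)
(y(k, 91) + 18316) + v(-181) = ((-3 + 58/91) + 18316) - 5*(-181)**2 = ((-3 + 58*(1/91)) + 18316) - 5*32761 = ((-3 + 58/91) + 18316) - 163805 = (-215/91 + 18316) - 163805 = 1666541/91 - 163805 = -13239714/91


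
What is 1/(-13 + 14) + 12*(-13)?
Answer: -155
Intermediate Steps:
1/(-13 + 14) + 12*(-13) = 1/1 - 156 = 1 - 156 = -155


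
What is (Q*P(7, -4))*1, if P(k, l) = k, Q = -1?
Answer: -7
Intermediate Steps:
(Q*P(7, -4))*1 = -1*7*1 = -7*1 = -7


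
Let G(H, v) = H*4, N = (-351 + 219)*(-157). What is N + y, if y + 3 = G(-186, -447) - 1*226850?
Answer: -206873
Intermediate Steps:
N = 20724 (N = -132*(-157) = 20724)
G(H, v) = 4*H
y = -227597 (y = -3 + (4*(-186) - 1*226850) = -3 + (-744 - 226850) = -3 - 227594 = -227597)
N + y = 20724 - 227597 = -206873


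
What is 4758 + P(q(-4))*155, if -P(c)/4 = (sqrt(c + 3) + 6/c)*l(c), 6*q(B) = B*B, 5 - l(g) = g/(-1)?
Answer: -5937 - 14260*sqrt(51)/9 ≈ -17252.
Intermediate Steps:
l(g) = 5 + g (l(g) = 5 - g/(-1) = 5 - g*(-1) = 5 - (-1)*g = 5 + g)
q(B) = B**2/6 (q(B) = (B*B)/6 = B**2/6)
P(c) = -4*(5 + c)*(sqrt(3 + c) + 6/c) (P(c) = -4*(sqrt(c + 3) + 6/c)*(5 + c) = -4*(sqrt(3 + c) + 6/c)*(5 + c) = -4*(5 + c)*(sqrt(3 + c) + 6/c))
4758 + P(q(-4))*155 = 4758 - 4*(5 + (1/6)*(-4)**2)*(6 + ((1/6)*(-4)**2)*sqrt(3 + (1/6)*(-4)**2))/((1/6)*(-4)**2)*155 = 4758 - 4*(5 + (1/6)*16)*(6 + ((1/6)*16)*sqrt(3 + (1/6)*16))/((1/6)*16)*155 = 4758 - 4*(5 + 8/3)*(6 + 8*sqrt(3 + 8/3)/3)/8/3*155 = 4758 - 4*3/8*23/3*(6 + 8*sqrt(17/3)/3)*155 = 4758 - 4*3/8*23/3*(6 + 8*(sqrt(51)/3)/3)*155 = 4758 - 4*3/8*23/3*(6 + 8*sqrt(51)/9)*155 = 4758 + (-69 - 92*sqrt(51)/9)*155 = 4758 + (-10695 - 14260*sqrt(51)/9) = -5937 - 14260*sqrt(51)/9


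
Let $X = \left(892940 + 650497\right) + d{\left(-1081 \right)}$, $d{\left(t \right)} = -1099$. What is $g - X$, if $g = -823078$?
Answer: $-2365416$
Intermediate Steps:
$X = 1542338$ ($X = \left(892940 + 650497\right) - 1099 = 1543437 - 1099 = 1542338$)
$g - X = -823078 - 1542338 = -2365416$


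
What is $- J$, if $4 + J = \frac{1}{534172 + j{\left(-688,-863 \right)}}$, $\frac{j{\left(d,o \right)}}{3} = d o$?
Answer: $\frac{9261615}{2315404} \approx 4.0$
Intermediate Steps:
$j{\left(d,o \right)} = 3 d o$
$J = - \frac{9261615}{2315404}$ ($J = -4 + \frac{1}{534172 + 3 \left(-688\right) \left(-863\right)} = -4 + \frac{1}{534172 + 1781232} = -4 + \frac{1}{2315404} = - \frac{9261615}{2315404} \approx -4.0$)
$- J = \left(-1\right) \left(- \frac{9261615}{2315404}\right) = \frac{9261615}{2315404}$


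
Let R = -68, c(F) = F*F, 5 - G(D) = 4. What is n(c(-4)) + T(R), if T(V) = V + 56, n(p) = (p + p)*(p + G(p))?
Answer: 532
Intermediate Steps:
G(D) = 1 (G(D) = 5 - 1*4 = 5 - 4 = 1)
c(F) = F²
n(p) = 2*p*(1 + p) (n(p) = (p + p)*(p + 1) = (2*p)*(1 + p) = 2*p*(1 + p))
T(V) = 56 + V
n(c(-4)) + T(R) = 2*(-4)²*(1 + (-4)²) + (56 - 68) = 2*16*(1 + 16) - 12 = 2*16*17 - 12 = 544 - 12 = 532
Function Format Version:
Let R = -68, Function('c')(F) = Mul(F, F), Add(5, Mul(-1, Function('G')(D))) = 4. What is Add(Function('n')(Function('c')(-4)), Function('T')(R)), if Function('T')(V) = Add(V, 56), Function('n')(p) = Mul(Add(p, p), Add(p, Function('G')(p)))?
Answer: 532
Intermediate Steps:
Function('G')(D) = 1 (Function('G')(D) = Add(5, Mul(-1, 4)) = Add(5, -4) = 1)
Function('c')(F) = Pow(F, 2)
Function('n')(p) = Mul(2, p, Add(1, p)) (Function('n')(p) = Mul(Add(p, p), Add(p, 1)) = Mul(Mul(2, p), Add(1, p)) = Mul(2, p, Add(1, p)))
Function('T')(V) = Add(56, V)
Add(Function('n')(Function('c')(-4)), Function('T')(R)) = Add(Mul(2, Pow(-4, 2), Add(1, Pow(-4, 2))), Add(56, -68)) = Add(Mul(2, 16, Add(1, 16)), -12) = Add(Mul(2, 16, 17), -12) = Add(544, -12) = 532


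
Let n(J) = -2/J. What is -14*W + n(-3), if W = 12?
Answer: -502/3 ≈ -167.33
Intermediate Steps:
-14*W + n(-3) = -14*12 - 2/(-3) = -168 - 2*(-⅓) = -168 + ⅔ = -502/3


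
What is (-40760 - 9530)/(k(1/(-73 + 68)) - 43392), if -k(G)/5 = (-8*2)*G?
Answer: 25145/21704 ≈ 1.1585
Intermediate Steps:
k(G) = 80*G (k(G) = -5*(-8*2)*G = -(-80)*G = 80*G)
(-40760 - 9530)/(k(1/(-73 + 68)) - 43392) = (-40760 - 9530)/(80/(-73 + 68) - 43392) = -50290/(80/(-5) - 43392) = -50290/(80*(-⅕) - 43392) = -50290/(-16 - 43392) = -50290/(-43408) = -50290*(-1/43408) = 25145/21704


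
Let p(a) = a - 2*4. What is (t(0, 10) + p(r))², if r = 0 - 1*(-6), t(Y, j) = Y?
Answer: 4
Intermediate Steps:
r = 6 (r = 0 + 6 = 6)
p(a) = -8 + a (p(a) = a - 8 = -8 + a)
(t(0, 10) + p(r))² = (0 + (-8 + 6))² = (0 - 2)² = (-2)² = 4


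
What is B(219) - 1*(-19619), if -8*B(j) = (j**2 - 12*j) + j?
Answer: 13925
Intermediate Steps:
B(j) = -j**2/8 + 11*j/8 (B(j) = -((j**2 - 12*j) + j)/8 = -(j**2 - 11*j)/8 = -j**2/8 + 11*j/8)
B(219) - 1*(-19619) = (1/8)*219*(11 - 1*219) - 1*(-19619) = (1/8)*219*(11 - 219) + 19619 = (1/8)*219*(-208) + 19619 = -5694 + 19619 = 13925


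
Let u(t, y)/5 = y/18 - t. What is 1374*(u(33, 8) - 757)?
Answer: -3791324/3 ≈ -1.2638e+6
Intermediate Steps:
u(t, y) = -5*t + 5*y/18 (u(t, y) = 5*(y/18 - t) = 5*(-t + y/18) = -5*t + 5*y/18)
1374*(u(33, 8) - 757) = 1374*((-5*33 + (5/18)*8) - 757) = 1374*((-165 + 20/9) - 757) = 1374*(-1465/9 - 757) = 1374*(-8278/9) = -3791324/3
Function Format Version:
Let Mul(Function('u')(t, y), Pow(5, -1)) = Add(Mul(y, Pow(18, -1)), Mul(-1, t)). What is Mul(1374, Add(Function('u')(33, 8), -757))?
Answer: Rational(-3791324, 3) ≈ -1.2638e+6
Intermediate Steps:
Function('u')(t, y) = Add(Mul(-5, t), Mul(Rational(5, 18), y)) (Function('u')(t, y) = Mul(5, Add(Mul(y, Pow(18, -1)), Mul(-1, t))) = Mul(5, Add(Mul(y, Rational(1, 18)), Mul(-1, t))) = Mul(5, Add(Mul(Rational(1, 18), y), Mul(-1, t))) = Mul(5, Add(Mul(-1, t), Mul(Rational(1, 18), y))) = Add(Mul(-5, t), Mul(Rational(5, 18), y)))
Mul(1374, Add(Function('u')(33, 8), -757)) = Mul(1374, Add(Add(Mul(-5, 33), Mul(Rational(5, 18), 8)), -757)) = Mul(1374, Add(Add(-165, Rational(20, 9)), -757)) = Mul(1374, Add(Rational(-1465, 9), -757)) = Mul(1374, Rational(-8278, 9)) = Rational(-3791324, 3)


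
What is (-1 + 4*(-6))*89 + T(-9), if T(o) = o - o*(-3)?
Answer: -2261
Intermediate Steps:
T(o) = 4*o (T(o) = o - (-3)*o = o + 3*o = 4*o)
(-1 + 4*(-6))*89 + T(-9) = (-1 + 4*(-6))*89 + 4*(-9) = (-1 - 24)*89 - 36 = -25*89 - 36 = -2225 - 36 = -2261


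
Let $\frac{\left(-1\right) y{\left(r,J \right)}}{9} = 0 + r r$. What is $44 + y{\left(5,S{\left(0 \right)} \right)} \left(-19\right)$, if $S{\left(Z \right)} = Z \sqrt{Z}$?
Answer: $4319$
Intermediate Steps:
$S{\left(Z \right)} = Z^{\frac{3}{2}}$
$y{\left(r,J \right)} = - 9 r^{2}$ ($y{\left(r,J \right)} = - 9 \left(0 + r r\right) = - 9 \left(0 + r^{2}\right) = - 9 r^{2}$)
$44 + y{\left(5,S{\left(0 \right)} \right)} \left(-19\right) = 44 + - 9 \cdot 5^{2} \left(-19\right) = 44 + \left(-9\right) 25 \left(-19\right) = 44 - -4275 = 44 + 4275 = 4319$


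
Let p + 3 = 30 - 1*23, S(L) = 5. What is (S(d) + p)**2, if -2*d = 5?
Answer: 81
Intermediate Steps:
d = -5/2 (d = -1/2*5 = -5/2 ≈ -2.5000)
p = 4 (p = -3 + (30 - 1*23) = -3 + (30 - 23) = -3 + 7 = 4)
(S(d) + p)**2 = (5 + 4)**2 = 9**2 = 81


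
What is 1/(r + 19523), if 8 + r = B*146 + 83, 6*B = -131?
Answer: 3/49231 ≈ 6.0937e-5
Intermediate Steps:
B = -131/6 (B = (1/6)*(-131) = -131/6 ≈ -21.833)
r = -9338/3 (r = -8 + (-131/6*146 + 83) = -8 + (-9563/3 + 83) = -8 - 9314/3 = -9338/3 ≈ -3112.7)
1/(r + 19523) = 1/(-9338/3 + 19523) = 1/(49231/3) = 3/49231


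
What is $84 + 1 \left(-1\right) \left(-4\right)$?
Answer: $88$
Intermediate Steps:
$84 + 1 \left(-1\right) \left(-4\right) = 84 - -4 = 84 + 4 = 88$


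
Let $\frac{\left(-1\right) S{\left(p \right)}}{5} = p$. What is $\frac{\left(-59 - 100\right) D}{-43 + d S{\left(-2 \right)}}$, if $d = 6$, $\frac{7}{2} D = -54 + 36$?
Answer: $\frac{5724}{119} \approx 48.101$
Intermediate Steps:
$S{\left(p \right)} = - 5 p$
$D = - \frac{36}{7}$ ($D = \frac{2 \left(-54 + 36\right)}{7} = \frac{2}{7} \left(-18\right) = - \frac{36}{7} \approx -5.1429$)
$\frac{\left(-59 - 100\right) D}{-43 + d S{\left(-2 \right)}} = \frac{\left(-59 - 100\right) \left(- \frac{36}{7}\right)}{-43 + 6 \left(\left(-5\right) \left(-2\right)\right)} = \frac{\left(-159\right) \left(- \frac{36}{7}\right)}{-43 + 6 \cdot 10} = \frac{5724}{7 \left(-43 + 60\right)} = \frac{5724}{7 \cdot 17} = \frac{5724}{7} \cdot \frac{1}{17} = \frac{5724}{119}$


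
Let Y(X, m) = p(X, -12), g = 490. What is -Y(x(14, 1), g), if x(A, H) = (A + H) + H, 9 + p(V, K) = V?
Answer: -7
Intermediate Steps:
p(V, K) = -9 + V
x(A, H) = A + 2*H
Y(X, m) = -9 + X
-Y(x(14, 1), g) = -(-9 + (14 + 2*1)) = -(-9 + (14 + 2)) = -(-9 + 16) = -1*7 = -7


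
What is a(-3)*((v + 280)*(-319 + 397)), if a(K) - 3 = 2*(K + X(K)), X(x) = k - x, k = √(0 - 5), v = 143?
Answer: 98982 + 65988*I*√5 ≈ 98982.0 + 1.4755e+5*I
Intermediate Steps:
k = I*√5 (k = √(-5) = I*√5 ≈ 2.2361*I)
X(x) = -x + I*√5 (X(x) = I*√5 - x = -x + I*√5)
a(K) = 3 + 2*I*√5 (a(K) = 3 + 2*(K + (-K + I*√5)) = 3 + 2*(I*√5) = 3 + 2*I*√5)
a(-3)*((v + 280)*(-319 + 397)) = (3 + 2*I*√5)*((143 + 280)*(-319 + 397)) = (3 + 2*I*√5)*(423*78) = (3 + 2*I*√5)*32994 = 98982 + 65988*I*√5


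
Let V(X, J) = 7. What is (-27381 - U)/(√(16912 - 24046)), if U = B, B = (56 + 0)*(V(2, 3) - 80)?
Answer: 23293*I*√7134/7134 ≈ 275.78*I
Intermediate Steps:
B = -4088 (B = (56 + 0)*(7 - 80) = 56*(-73) = -4088)
U = -4088
(-27381 - U)/(√(16912 - 24046)) = (-27381 - 1*(-4088))/(√(16912 - 24046)) = (-27381 + 4088)/(√(-7134)) = -23293*(-I*√7134/7134) = -(-23293)*I*√7134/7134 = 23293*I*√7134/7134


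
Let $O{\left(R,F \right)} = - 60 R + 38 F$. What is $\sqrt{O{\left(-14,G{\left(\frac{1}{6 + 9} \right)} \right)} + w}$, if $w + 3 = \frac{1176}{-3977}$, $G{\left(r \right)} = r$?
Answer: $\frac{7 \sqrt{60951243495}}{59655} \approx 28.97$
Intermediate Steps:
$w = - \frac{13107}{3977}$ ($w = -3 + \frac{1176}{-3977} = -3 + 1176 \left(- \frac{1}{3977}\right) = -3 - \frac{1176}{3977} = - \frac{13107}{3977} \approx -3.2957$)
$\sqrt{O{\left(-14,G{\left(\frac{1}{6 + 9} \right)} \right)} + w} = \sqrt{\left(\left(-60\right) \left(-14\right) + \frac{38}{6 + 9}\right) - \frac{13107}{3977}} = \sqrt{\left(840 + \frac{38}{15}\right) - \frac{13107}{3977}} = \sqrt{\frac{12638}{15} - \frac{13107}{3977}} = \sqrt{\frac{50064721}{59655}} = \frac{7 \sqrt{60951243495}}{59655}$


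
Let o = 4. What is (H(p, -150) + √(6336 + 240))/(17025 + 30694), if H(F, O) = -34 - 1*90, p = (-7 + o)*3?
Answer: -124/47719 + 4*√411/47719 ≈ -0.00089917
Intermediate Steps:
p = -9 (p = (-7 + 4)*3 = -3*3 = -9)
H(F, O) = -124 (H(F, O) = -34 - 90 = -124)
(H(p, -150) + √(6336 + 240))/(17025 + 30694) = (-124 + √(6336 + 240))/(17025 + 30694) = (-124 + √6576)/47719 = (-124 + 4*√411)*(1/47719) = -124/47719 + 4*√411/47719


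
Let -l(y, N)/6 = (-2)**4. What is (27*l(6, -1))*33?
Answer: -85536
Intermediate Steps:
l(y, N) = -96 (l(y, N) = -6*(-2)**4 = -6*16 = -96)
(27*l(6, -1))*33 = (27*(-96))*33 = -2592*33 = -85536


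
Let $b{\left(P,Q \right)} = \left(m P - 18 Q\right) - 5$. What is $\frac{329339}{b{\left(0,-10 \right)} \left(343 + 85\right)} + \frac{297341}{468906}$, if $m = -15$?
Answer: $\frac{88349937017}{17560529700} \approx 5.0312$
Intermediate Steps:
$b{\left(P,Q \right)} = -5 - 18 Q - 15 P$ ($b{\left(P,Q \right)} = \left(- 15 P - 18 Q\right) - 5 = \left(- 18 Q - 15 P\right) - 5 = -5 - 18 Q - 15 P$)
$\frac{329339}{b{\left(0,-10 \right)} \left(343 + 85\right)} + \frac{297341}{468906} = \frac{329339}{\left(-5 - -180 - 0\right) \left(343 + 85\right)} + \frac{297341}{468906} = \frac{329339}{\left(-5 + 180 + 0\right) 428} + 297341 \cdot \frac{1}{468906} = \frac{329339}{175 \cdot 428} + \frac{297341}{468906} = \frac{329339}{74900} + \frac{297341}{468906} = \frac{88349937017}{17560529700}$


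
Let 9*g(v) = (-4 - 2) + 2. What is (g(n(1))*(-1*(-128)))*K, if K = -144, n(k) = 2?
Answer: 8192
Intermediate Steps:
g(v) = -4/9 (g(v) = ((-4 - 2) + 2)/9 = (-6 + 2)/9 = (⅑)*(-4) = -4/9)
(g(n(1))*(-1*(-128)))*K = -(-4)*(-128)/9*(-144) = -4/9*128*(-144) = -512/9*(-144) = 8192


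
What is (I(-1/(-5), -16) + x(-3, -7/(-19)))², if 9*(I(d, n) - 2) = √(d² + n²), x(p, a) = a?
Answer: 6411386/731025 + 2*√6401/19 ≈ 17.192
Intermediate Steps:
I(d, n) = 2 + √(d² + n²)/9
(I(-1/(-5), -16) + x(-3, -7/(-19)))² = ((2 + √((-1/(-5))² + (-16)²)/9) - 7/(-19))² = ((2 + √((-1*(-⅕))² + 256)/9) - 7*(-1/19))² = ((2 + √((⅕)² + 256)/9) + 7/19)² = ((2 + √(1/25 + 256)/9) + 7/19)² = ((2 + √(6401/25)/9) + 7/19)² = ((2 + (√6401/5)/9) + 7/19)² = ((2 + √6401/45) + 7/19)² = (45/19 + √6401/45)²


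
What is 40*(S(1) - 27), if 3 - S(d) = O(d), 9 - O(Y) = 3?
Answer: -1200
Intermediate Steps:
O(Y) = 6 (O(Y) = 9 - 1*3 = 9 - 3 = 6)
S(d) = -3 (S(d) = 3 - 1*6 = 3 - 6 = -3)
40*(S(1) - 27) = 40*(-3 - 27) = 40*(-30) = -1200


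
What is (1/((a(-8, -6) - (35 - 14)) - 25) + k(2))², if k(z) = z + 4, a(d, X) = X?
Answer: 96721/2704 ≈ 35.770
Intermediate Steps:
k(z) = 4 + z
(1/((a(-8, -6) - (35 - 14)) - 25) + k(2))² = (1/((-6 - (35 - 14)) - 25) + (4 + 2))² = (1/((-6 - 1*21) - 25) + 6)² = (1/((-6 - 21) - 25) + 6)² = (1/(-27 - 25) + 6)² = (1/(-52) + 6)² = (-1/52 + 6)² = (311/52)² = 96721/2704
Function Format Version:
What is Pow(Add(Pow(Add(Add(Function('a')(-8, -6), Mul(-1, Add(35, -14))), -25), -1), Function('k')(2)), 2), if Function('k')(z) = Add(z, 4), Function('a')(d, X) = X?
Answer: Rational(96721, 2704) ≈ 35.770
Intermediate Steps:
Function('k')(z) = Add(4, z)
Pow(Add(Pow(Add(Add(Function('a')(-8, -6), Mul(-1, Add(35, -14))), -25), -1), Function('k')(2)), 2) = Pow(Add(Pow(Add(Add(-6, Mul(-1, Add(35, -14))), -25), -1), Add(4, 2)), 2) = Pow(Add(Pow(Add(Add(-6, Mul(-1, 21)), -25), -1), 6), 2) = Pow(Add(Pow(Add(Add(-6, -21), -25), -1), 6), 2) = Pow(Add(Pow(Add(-27, -25), -1), 6), 2) = Pow(Add(Pow(-52, -1), 6), 2) = Pow(Add(Rational(-1, 52), 6), 2) = Pow(Rational(311, 52), 2) = Rational(96721, 2704)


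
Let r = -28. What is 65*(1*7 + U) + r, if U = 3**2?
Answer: 1012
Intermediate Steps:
U = 9
65*(1*7 + U) + r = 65*(1*7 + 9) - 28 = 65*(7 + 9) - 28 = 65*16 - 28 = 1040 - 28 = 1012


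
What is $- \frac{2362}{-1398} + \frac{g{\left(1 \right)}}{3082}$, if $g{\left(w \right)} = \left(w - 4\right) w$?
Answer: $\frac{3637745}{2154318} \approx 1.6886$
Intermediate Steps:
$g{\left(w \right)} = w \left(-4 + w\right)$ ($g{\left(w \right)} = \left(-4 + w\right) w = w \left(-4 + w\right)$)
$- \frac{2362}{-1398} + \frac{g{\left(1 \right)}}{3082} = - \frac{2362}{-1398} + \frac{1 \left(-4 + 1\right)}{3082} = \left(-2362\right) \left(- \frac{1}{1398}\right) + 1 \left(-3\right) \frac{1}{3082} = \frac{1181}{699} - \frac{3}{3082} = \frac{3637745}{2154318}$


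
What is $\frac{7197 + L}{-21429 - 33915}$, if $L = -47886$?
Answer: $\frac{13563}{18448} \approx 0.7352$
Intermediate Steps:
$\frac{7197 + L}{-21429 - 33915} = \frac{7197 - 47886}{-21429 - 33915} = - \frac{40689}{-55344} = \left(-40689\right) \left(- \frac{1}{55344}\right) = \frac{13563}{18448}$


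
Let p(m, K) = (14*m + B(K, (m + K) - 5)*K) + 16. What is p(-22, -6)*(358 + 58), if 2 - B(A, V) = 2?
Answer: -121472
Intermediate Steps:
B(A, V) = 0 (B(A, V) = 2 - 1*2 = 2 - 2 = 0)
p(m, K) = 16 + 14*m (p(m, K) = (14*m + 0*K) + 16 = (14*m + 0) + 16 = 14*m + 16 = 16 + 14*m)
p(-22, -6)*(358 + 58) = (16 + 14*(-22))*(358 + 58) = (16 - 308)*416 = -292*416 = -121472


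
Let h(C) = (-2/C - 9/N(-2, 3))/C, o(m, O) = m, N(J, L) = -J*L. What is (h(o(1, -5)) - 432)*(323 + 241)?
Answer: -245622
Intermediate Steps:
N(J, L) = -J*L
h(C) = (-3/2 - 2/C)/C (h(C) = (-2/C - 9/((-1*(-2)*3)))/C = (-2/C - 9/6)/C = (-2/C - 9*⅙)/C = (-2/C - 3/2)/C = (-3/2 - 2/C)/C)
(h(o(1, -5)) - 432)*(323 + 241) = ((½)*(-4 - 3*1)/1² - 432)*(323 + 241) = ((½)*1*(-4 - 3) - 432)*564 = ((½)*1*(-7) - 432)*564 = (-7/2 - 432)*564 = -871/2*564 = -245622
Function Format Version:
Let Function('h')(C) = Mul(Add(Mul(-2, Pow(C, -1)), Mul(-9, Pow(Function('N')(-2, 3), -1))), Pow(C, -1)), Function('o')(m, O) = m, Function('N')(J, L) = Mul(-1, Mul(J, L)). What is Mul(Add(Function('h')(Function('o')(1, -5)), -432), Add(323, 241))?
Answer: -245622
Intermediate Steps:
Function('N')(J, L) = Mul(-1, J, L)
Function('h')(C) = Mul(Pow(C, -1), Add(Rational(-3, 2), Mul(-2, Pow(C, -1)))) (Function('h')(C) = Mul(Add(Mul(-2, Pow(C, -1)), Mul(-9, Pow(Mul(-1, -2, 3), -1))), Pow(C, -1)) = Mul(Add(Mul(-2, Pow(C, -1)), Mul(-9, Pow(6, -1))), Pow(C, -1)) = Mul(Add(Mul(-2, Pow(C, -1)), Mul(-9, Rational(1, 6))), Pow(C, -1)) = Mul(Add(Mul(-2, Pow(C, -1)), Rational(-3, 2)), Pow(C, -1)) = Mul(Add(Rational(-3, 2), Mul(-2, Pow(C, -1))), Pow(C, -1)) = Mul(Pow(C, -1), Add(Rational(-3, 2), Mul(-2, Pow(C, -1)))))
Mul(Add(Function('h')(Function('o')(1, -5)), -432), Add(323, 241)) = Mul(Add(Mul(Rational(1, 2), Pow(1, -2), Add(-4, Mul(-3, 1))), -432), Add(323, 241)) = Mul(Add(Mul(Rational(1, 2), 1, Add(-4, -3)), -432), 564) = Mul(Add(Mul(Rational(1, 2), 1, -7), -432), 564) = Mul(Add(Rational(-7, 2), -432), 564) = Mul(Rational(-871, 2), 564) = -245622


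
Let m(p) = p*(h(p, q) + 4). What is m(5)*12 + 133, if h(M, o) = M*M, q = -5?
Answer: 1873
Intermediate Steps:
h(M, o) = M**2
m(p) = p*(4 + p**2) (m(p) = p*(p**2 + 4) = p*(4 + p**2))
m(5)*12 + 133 = (5*(4 + 5**2))*12 + 133 = (5*(4 + 25))*12 + 133 = (5*29)*12 + 133 = 145*12 + 133 = 1740 + 133 = 1873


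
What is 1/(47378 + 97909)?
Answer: 1/145287 ≈ 6.8829e-6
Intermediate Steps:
1/(47378 + 97909) = 1/145287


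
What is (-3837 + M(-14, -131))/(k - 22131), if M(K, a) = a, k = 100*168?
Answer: 3968/5331 ≈ 0.74433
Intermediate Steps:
k = 16800
(-3837 + M(-14, -131))/(k - 22131) = (-3837 - 131)/(16800 - 22131) = -3968/(-5331) = -3968*(-1/5331) = 3968/5331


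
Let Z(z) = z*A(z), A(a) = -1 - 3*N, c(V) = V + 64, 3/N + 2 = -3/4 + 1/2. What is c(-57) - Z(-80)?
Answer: 247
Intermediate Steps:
N = -4/3 (N = 3/(-2 + (-3/4 + 1/2)) = 3/(-2 - 1/4) = 3/(-9/4) = 3*(-4/9) = -4/3 ≈ -1.3333)
c(V) = 64 + V
A(a) = 3 (A(a) = -1 - 3*(-4/3) = -1 + 4 = 3)
Z(z) = 3*z (Z(z) = z*3 = 3*z)
c(-57) - Z(-80) = (64 - 57) - 3*(-80) = 7 - 1*(-240) = 7 + 240 = 247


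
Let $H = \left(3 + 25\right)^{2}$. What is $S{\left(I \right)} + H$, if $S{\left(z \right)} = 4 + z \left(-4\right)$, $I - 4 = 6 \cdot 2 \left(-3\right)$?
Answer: $916$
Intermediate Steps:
$I = -32$ ($I = 4 + 6 \cdot 2 \left(-3\right) = 4 + 12 \left(-3\right) = 4 - 36 = -32$)
$H = 784$ ($H = 28^{2} = 784$)
$S{\left(z \right)} = 4 - 4 z$
$S{\left(I \right)} + H = \left(4 - -128\right) + 784 = \left(4 + 128\right) + 784 = 132 + 784 = 916$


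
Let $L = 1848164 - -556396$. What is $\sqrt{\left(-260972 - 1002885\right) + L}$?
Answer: $\sqrt{1140703} \approx 1068.0$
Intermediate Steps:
$L = 2404560$ ($L = 1848164 + 556396 = 2404560$)
$\sqrt{\left(-260972 - 1002885\right) + L} = \sqrt{\left(-260972 - 1002885\right) + 2404560} = \sqrt{-1263857 + 2404560} = \sqrt{1140703}$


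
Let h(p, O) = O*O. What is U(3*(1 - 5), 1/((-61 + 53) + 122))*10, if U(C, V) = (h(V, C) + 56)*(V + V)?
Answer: 2000/57 ≈ 35.088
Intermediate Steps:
h(p, O) = O²
U(C, V) = 2*V*(56 + C²) (U(C, V) = (C² + 56)*(V + V) = (56 + C²)*(2*V) = 2*V*(56 + C²))
U(3*(1 - 5), 1/((-61 + 53) + 122))*10 = (2*(56 + (3*(1 - 5))²)/((-61 + 53) + 122))*10 = (2*(56 + (3*(-4))²)/(-8 + 122))*10 = (2*(56 + (-12)²)/114)*10 = (2*(1/114)*(56 + 144))*10 = (2*(1/114)*200)*10 = (200/57)*10 = 2000/57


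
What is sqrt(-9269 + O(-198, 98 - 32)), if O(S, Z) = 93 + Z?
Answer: I*sqrt(9110) ≈ 95.446*I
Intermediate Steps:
sqrt(-9269 + O(-198, 98 - 32)) = sqrt(-9269 + (93 + (98 - 32))) = sqrt(-9269 + (93 + 66)) = sqrt(-9269 + 159) = sqrt(-9110) = I*sqrt(9110)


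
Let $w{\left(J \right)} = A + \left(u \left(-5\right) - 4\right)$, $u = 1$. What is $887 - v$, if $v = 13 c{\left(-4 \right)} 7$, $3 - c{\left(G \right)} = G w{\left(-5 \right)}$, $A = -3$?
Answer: $4982$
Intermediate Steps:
$w{\left(J \right)} = -12$ ($w{\left(J \right)} = -3 + \left(1 \left(-5\right) - 4\right) = -3 - 9 = -12$)
$c{\left(G \right)} = 3 + 12 G$ ($c{\left(G \right)} = 3 - G \left(-12\right) = 3 - - 12 G = 3 + 12 G$)
$v = -4095$ ($v = 13 \left(3 + 12 \left(-4\right)\right) 7 = 13 \left(3 - 48\right) 7 = 13 \left(-45\right) 7 = \left(-585\right) 7 = -4095$)
$887 - v = 887 - -4095 = 887 + 4095 = 4982$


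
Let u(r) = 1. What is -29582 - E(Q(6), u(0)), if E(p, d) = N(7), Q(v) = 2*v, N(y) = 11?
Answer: -29593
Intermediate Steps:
E(p, d) = 11
-29582 - E(Q(6), u(0)) = -29582 - 1*11 = -29582 - 11 = -29593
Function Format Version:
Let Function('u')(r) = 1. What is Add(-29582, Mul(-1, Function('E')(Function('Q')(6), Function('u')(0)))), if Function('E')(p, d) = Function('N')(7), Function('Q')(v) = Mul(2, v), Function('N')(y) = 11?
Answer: -29593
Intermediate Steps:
Function('E')(p, d) = 11
Add(-29582, Mul(-1, Function('E')(Function('Q')(6), Function('u')(0)))) = Add(-29582, Mul(-1, 11)) = Add(-29582, -11) = -29593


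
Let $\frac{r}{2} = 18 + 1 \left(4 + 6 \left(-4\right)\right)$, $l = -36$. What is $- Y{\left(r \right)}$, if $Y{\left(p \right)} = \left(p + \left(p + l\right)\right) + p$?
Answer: $48$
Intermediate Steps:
$r = -4$ ($r = 2 \left(18 + 1 \left(4 + 6 \left(-4\right)\right)\right) = 2 \left(18 + 1 \left(4 - 24\right)\right) = 2 \left(18 + 1 \left(-20\right)\right) = 2 \left(18 - 20\right) = 2 \left(-2\right) = -4$)
$Y{\left(p \right)} = -36 + 3 p$ ($Y{\left(p \right)} = \left(p + \left(p - 36\right)\right) + p = \left(p + \left(-36 + p\right)\right) + p = \left(-36 + 2 p\right) + p = -36 + 3 p$)
$- Y{\left(r \right)} = - (-36 + 3 \left(-4\right)) = - (-36 - 12) = \left(-1\right) \left(-48\right) = 48$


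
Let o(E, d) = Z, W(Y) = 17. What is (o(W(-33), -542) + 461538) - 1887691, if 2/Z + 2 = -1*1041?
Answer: -1487477581/1043 ≈ -1.4262e+6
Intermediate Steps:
Z = -2/1043 (Z = 2/(-2 - 1*1041) = 2/(-2 - 1041) = 2/(-1043) = 2*(-1/1043) = -2/1043 ≈ -0.0019175)
o(E, d) = -2/1043
(o(W(-33), -542) + 461538) - 1887691 = (-2/1043 + 461538) - 1887691 = 481384132/1043 - 1887691 = -1487477581/1043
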